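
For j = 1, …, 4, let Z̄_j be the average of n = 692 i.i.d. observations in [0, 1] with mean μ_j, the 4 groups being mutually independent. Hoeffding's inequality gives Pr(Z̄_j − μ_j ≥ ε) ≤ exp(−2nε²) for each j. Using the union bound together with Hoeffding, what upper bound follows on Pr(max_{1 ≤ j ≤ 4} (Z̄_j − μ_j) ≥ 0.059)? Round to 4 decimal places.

0.0323

Per-experiment Hoeffding bound: exp(−2·692·0.059²) = exp(−4.81770) = 0.0080853.
Union bound over 4 events: 4·0.0080853 = 0.03234.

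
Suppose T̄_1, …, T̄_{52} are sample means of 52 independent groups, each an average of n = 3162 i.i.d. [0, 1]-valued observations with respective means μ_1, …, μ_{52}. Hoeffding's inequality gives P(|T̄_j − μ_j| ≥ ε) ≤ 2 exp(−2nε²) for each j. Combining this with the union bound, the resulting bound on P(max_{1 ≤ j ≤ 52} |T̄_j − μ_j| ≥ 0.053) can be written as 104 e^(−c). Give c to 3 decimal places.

17.764

Union bound over the 52 events: P(max_{1 ≤ j ≤ 52} |T̄_j − μ_j| ≥ 0.053) ≤ 52·2·exp(−2nε²) = 104 exp(−2·3162·0.053²).
So c = 2·3162·0.053² = 17.7641.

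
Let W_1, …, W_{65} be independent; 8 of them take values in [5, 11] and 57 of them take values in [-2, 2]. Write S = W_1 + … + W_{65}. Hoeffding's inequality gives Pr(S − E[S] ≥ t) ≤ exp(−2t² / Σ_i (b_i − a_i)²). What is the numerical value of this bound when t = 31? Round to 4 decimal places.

Σ(b_i − a_i)² = 8·6² + 57·4² = 1200.
Exponent = 2·31² / 1200 = 1.60167.
Bound = exp(−1.60167) = 0.20156.

0.2016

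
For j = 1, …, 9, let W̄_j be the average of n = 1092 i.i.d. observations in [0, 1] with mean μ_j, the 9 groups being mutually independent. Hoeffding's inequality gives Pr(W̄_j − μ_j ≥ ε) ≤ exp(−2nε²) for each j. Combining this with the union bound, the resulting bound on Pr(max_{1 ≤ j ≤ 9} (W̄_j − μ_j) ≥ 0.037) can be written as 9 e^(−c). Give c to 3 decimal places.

Union bound over the 9 events: Pr(max_{1 ≤ j ≤ 9} (W̄_j − μ_j) ≥ 0.037) ≤ 9·exp(−2nε²) = 9 exp(−2·1092·0.037²).
So c = 2·1092·0.037² = 2.9899.

2.990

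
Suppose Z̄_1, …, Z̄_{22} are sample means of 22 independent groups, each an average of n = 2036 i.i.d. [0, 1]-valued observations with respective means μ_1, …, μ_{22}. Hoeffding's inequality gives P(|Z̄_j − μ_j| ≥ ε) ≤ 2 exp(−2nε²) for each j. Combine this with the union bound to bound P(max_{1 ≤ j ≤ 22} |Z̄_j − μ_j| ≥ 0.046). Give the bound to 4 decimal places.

Per-experiment Hoeffding bound: 2·exp(−2·2036·0.046²) = 2·exp(−8.61635) = 0.00036224.
Union bound over 22 events: 22·0.00036224 = 0.00797.

0.0080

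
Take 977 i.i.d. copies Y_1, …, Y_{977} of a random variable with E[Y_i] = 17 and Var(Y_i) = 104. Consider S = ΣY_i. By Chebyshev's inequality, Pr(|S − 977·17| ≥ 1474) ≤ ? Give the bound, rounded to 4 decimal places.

Var(S) = n·Var(Y_i) = 977·104 = 101608.
Chebyshev: Pr(|S − 977·17| ≥ 1474) ≤ Var(S)/1474² = 101608/2172676 = 0.0468.

0.0468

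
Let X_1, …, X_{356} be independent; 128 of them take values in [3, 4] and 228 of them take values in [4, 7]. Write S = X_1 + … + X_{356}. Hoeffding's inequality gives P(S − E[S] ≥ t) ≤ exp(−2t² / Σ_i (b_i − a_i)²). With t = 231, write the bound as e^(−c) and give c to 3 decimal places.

48.955

Σ(b_i − a_i)² = 128·1² + 228·3² = 2180.
c = 2t² / 2180 = 2·231² / 2180 = 48.9550.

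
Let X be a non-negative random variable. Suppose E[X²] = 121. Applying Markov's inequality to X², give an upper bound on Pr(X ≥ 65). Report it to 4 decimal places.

0.0286

Since X ≥ 0, the event {X ≥ 65} is the same as {X² ≥ 4225}.
Markov's inequality applied to X² gives Pr(X² ≥ 4225) ≤ E[X²]/4225 = 121/4225 = 0.0286.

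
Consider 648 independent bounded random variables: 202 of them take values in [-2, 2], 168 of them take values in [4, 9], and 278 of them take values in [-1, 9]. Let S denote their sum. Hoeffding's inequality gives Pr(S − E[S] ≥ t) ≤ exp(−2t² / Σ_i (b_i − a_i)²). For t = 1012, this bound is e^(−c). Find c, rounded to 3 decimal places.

58.137

Σ(b_i − a_i)² = 202·4² + 168·5² + 278·10² = 35232.
c = 2t² / 35232 = 2·1012² / 35232 = 58.1371.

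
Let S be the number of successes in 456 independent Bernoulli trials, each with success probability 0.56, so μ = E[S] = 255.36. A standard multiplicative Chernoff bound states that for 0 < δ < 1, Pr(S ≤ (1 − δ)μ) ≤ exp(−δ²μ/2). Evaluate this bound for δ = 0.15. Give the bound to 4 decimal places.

0.0565

Exponent = δ²μ/2 = 0.15²·255.36/2 = 2.8728.
Bound = exp(−2.8728) = 0.05654.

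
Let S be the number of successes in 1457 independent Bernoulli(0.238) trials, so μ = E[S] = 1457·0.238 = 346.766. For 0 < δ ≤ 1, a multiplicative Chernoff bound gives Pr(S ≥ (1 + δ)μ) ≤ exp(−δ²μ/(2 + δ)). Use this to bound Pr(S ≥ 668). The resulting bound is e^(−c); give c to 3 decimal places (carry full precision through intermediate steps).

101.690

Write 668 = (1 + δ)μ, so δ = 668/346.766 − 1 = 0.9263711…
Then the exponent is δ²μ/(2 + δ) = (668 − μ)² / (μ·(2 + δ)) = 101.689732.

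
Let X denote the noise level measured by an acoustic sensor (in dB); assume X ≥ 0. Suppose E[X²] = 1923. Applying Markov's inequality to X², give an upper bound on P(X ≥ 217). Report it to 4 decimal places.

Since X ≥ 0, the event {X ≥ 217} is the same as {X² ≥ 47089}.
Markov's inequality applied to X² gives P(X² ≥ 47089) ≤ E[X²]/47089 = 1923/47089 = 0.0408.

0.0408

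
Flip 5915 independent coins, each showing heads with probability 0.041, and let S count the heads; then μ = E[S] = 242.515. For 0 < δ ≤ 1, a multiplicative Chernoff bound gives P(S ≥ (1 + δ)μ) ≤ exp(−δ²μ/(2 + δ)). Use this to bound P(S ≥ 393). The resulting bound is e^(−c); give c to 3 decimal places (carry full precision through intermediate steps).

35.634

Write 393 = (1 + δ)μ, so δ = 393/242.515 − 1 = 0.6205183…
Then the exponent is δ²μ/(2 + δ) = (393 − μ)² / (μ·(2 + δ)) = 35.633675.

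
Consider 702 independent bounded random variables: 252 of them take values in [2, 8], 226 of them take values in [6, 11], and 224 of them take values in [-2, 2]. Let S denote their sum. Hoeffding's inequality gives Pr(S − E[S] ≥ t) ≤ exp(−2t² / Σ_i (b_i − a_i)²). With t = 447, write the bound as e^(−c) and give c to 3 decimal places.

Σ(b_i − a_i)² = 252·6² + 226·5² + 224·4² = 18306.
c = 2t² / 18306 = 2·447² / 18306 = 21.8299.

21.830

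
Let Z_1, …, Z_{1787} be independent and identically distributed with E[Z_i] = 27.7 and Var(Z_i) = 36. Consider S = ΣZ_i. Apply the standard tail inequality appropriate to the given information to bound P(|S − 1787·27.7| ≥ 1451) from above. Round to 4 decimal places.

With mean and variance of each term known, Chebyshev's inequality bounds the deviation of the sum (or sample mean).
Var(S) = n·Var(Z_i) = 1787·36 = 64332.
Chebyshev: P(|S − 1787·27.7| ≥ 1451) ≤ Var(S)/1451² = 64332/2105401 = 0.0306.

0.0306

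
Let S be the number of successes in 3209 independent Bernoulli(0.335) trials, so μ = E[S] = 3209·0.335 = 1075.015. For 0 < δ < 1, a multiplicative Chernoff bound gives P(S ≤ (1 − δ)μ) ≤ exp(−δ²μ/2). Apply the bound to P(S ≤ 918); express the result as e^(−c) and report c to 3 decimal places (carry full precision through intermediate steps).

Write 918 = (1 − δ)μ, so δ = 1 − 918/1075.015 = 0.1460584…
Then the exponent is δ²μ/2 = (μ − 918)²/(2μ) = 11.466682.

11.467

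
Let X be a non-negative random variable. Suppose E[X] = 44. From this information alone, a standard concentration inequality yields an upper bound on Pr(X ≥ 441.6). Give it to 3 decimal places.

Only the mean of a non-negative variable is known, so Markov's inequality is the applicable tail bound.
Markov's inequality: for a non-negative random variable, Pr(X ≥ a) ≤ E[X]/a.
Here E[X] = 44 and a = 441.6, so the bound is 44/441.6 = 0.0996.

0.100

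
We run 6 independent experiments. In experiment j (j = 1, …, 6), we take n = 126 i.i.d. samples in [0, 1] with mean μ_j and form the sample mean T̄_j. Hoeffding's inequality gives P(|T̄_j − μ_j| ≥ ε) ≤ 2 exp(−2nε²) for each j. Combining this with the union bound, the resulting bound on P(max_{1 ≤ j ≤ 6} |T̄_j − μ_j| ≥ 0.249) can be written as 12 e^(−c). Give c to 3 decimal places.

15.624

Union bound over the 6 events: P(max_{1 ≤ j ≤ 6} |T̄_j − μ_j| ≥ 0.249) ≤ 6·2·exp(−2nε²) = 12 exp(−2·126·0.249²).
So c = 2·126·0.249² = 15.6243.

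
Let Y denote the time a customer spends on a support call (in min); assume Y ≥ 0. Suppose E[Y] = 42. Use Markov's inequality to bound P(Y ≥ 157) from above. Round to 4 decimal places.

0.2675

Markov's inequality: for a non-negative random variable, P(Y ≥ a) ≤ E[Y]/a.
Here E[Y] = 42 and a = 157, so the bound is 42/157 = 0.2675.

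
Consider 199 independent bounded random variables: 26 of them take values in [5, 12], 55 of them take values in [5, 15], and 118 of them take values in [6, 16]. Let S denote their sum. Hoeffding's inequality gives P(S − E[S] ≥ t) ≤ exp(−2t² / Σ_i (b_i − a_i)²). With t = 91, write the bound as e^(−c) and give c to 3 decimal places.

0.892

Σ(b_i − a_i)² = 26·7² + 55·10² + 118·10² = 18574.
c = 2t² / 18574 = 2·91² / 18574 = 0.8917.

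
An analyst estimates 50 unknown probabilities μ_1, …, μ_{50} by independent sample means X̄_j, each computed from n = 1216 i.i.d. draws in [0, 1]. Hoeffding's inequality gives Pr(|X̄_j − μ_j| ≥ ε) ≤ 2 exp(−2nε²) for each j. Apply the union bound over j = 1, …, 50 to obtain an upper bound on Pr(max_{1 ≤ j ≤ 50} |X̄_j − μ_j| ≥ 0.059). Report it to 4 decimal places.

0.0211

Per-experiment Hoeffding bound: 2·exp(−2·1216·0.059²) = 2·exp(−8.46579) = 0.0004211.
Union bound over 50 events: 50·0.0004211 = 0.02105.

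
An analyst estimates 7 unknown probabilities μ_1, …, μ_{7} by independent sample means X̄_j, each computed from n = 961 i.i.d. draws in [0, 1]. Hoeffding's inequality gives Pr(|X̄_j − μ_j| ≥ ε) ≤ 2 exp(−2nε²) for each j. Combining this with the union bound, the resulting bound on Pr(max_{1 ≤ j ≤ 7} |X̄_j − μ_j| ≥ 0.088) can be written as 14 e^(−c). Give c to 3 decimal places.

14.884

Union bound over the 7 events: Pr(max_{1 ≤ j ≤ 7} |X̄_j − μ_j| ≥ 0.088) ≤ 7·2·exp(−2nε²) = 14 exp(−2·961·0.088²).
So c = 2·961·0.088² = 14.8840.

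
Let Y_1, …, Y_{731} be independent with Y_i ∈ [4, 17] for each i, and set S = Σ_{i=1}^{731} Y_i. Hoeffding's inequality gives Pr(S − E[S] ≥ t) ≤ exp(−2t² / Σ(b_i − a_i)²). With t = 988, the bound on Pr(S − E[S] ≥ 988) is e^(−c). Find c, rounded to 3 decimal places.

15.803

Σ(b_i − a_i)² = 731·(13)² = 123539.
c = 2t²/123539 = 2·988²/123539 = 15.8030.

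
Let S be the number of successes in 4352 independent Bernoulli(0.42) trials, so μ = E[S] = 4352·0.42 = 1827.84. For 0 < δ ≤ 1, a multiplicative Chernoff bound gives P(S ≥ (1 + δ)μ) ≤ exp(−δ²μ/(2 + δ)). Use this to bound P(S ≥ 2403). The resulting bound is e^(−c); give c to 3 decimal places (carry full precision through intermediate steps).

78.190

Write 2403 = (1 + δ)μ, so δ = 2403/1827.84 − 1 = 0.3146665…
Then the exponent is δ²μ/(2 + δ) = (2403 − μ)² / (μ·(2 + δ)) = 78.189916.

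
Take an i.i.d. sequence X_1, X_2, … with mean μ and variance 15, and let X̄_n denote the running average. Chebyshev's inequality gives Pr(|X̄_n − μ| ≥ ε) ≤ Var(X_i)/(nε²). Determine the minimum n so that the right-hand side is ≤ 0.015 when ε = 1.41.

Require 15/(n·1.41²) ≤ 0.015, i.e. n ≥ 15/(0.015·1.41²) = 502.993.
The smallest integer n is 503.

503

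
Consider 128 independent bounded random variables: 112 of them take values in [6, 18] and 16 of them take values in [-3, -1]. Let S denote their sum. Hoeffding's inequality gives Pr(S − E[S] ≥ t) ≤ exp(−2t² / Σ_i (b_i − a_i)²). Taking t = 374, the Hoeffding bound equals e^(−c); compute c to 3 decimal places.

Σ(b_i − a_i)² = 112·12² + 16·2² = 16192.
c = 2t² / 16192 = 2·374² / 16192 = 17.2772.

17.277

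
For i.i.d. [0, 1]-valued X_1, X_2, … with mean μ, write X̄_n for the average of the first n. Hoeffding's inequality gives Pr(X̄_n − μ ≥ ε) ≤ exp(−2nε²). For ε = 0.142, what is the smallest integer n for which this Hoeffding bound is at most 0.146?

Require exp(−2nε²) ≤ 0.146, i.e. 2nε² ≥ ln(1/0.146) = 1.924149.
So n ≥ 1.924149 / (2·0.142²) = 47.712.
The smallest integer n is 48.

48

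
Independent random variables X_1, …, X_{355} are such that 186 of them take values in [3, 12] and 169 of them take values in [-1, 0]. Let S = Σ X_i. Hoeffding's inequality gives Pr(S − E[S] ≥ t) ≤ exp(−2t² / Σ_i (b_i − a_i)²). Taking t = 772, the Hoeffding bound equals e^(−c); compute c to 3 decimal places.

78.239

Σ(b_i − a_i)² = 186·9² + 169·1² = 15235.
c = 2t² / 15235 = 2·772² / 15235 = 78.2388.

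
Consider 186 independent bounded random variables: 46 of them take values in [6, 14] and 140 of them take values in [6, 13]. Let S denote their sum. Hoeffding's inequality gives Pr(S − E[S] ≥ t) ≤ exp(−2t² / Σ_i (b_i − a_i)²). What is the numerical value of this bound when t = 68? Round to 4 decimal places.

Σ(b_i − a_i)² = 46·8² + 140·7² = 9804.
Exponent = 2·68² / 9804 = 0.94329.
Bound = exp(−0.94329) = 0.38935.

0.3893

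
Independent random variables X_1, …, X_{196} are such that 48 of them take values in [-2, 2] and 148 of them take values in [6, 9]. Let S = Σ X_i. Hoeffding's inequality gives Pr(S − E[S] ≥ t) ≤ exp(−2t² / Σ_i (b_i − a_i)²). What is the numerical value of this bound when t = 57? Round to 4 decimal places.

Σ(b_i − a_i)² = 48·4² + 148·3² = 2100.
Exponent = 2·57² / 2100 = 3.09429.
Bound = exp(−3.09429) = 0.04531.

0.0453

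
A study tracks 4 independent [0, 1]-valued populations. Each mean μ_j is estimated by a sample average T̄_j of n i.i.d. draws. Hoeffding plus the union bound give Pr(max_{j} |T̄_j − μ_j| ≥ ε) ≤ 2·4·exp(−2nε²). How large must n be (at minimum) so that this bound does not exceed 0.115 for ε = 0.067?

Need 2·4·exp(−2nε²) ≤ 0.115, i.e. exp(−2nε²) ≤ 0.115/8.
So 2nε² ≥ ln(8/0.115) = 4.242265.
Hence n ≥ 4.242265/(2·0.067²) = 472.518.
The smallest integer n is 473.

473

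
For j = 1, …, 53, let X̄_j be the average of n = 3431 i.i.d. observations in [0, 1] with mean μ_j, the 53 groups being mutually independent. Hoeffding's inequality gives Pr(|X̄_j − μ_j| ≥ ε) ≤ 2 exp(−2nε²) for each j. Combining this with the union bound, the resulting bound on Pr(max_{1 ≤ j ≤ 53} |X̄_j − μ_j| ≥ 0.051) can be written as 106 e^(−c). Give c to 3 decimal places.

Union bound over the 53 events: Pr(max_{1 ≤ j ≤ 53} |X̄_j − μ_j| ≥ 0.051) ≤ 53·2·exp(−2nε²) = 106 exp(−2·3431·0.051²).
So c = 2·3431·0.051² = 17.8481.

17.848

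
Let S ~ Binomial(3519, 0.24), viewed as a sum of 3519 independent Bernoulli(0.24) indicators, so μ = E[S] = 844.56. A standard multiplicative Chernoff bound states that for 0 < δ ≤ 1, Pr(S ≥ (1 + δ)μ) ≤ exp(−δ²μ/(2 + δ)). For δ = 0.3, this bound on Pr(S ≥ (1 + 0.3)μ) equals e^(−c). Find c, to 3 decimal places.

33.048

c = δ²μ/(2 + δ) = 0.3²·844.56/(2 + 0.3) = 33.0480.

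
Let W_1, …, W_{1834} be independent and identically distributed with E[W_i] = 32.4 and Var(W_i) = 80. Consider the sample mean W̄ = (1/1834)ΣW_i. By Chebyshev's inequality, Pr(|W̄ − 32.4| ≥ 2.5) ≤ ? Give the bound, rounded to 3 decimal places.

Var(W̄) = Var(W_i)/n = 80/1834 = 0.043621.
Chebyshev: Pr(|W̄ − 32.4| ≥ 2.5) ≤ Var(W̄)/(2.5)² = 80/(1834·2.5²) = 0.0070.

0.007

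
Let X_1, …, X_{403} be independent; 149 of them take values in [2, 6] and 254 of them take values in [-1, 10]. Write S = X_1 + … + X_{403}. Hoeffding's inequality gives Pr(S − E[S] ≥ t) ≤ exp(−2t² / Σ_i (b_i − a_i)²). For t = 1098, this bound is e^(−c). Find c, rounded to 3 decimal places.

Σ(b_i − a_i)² = 149·4² + 254·11² = 33118.
c = 2t² / 33118 = 2·1098² / 33118 = 72.8066.

72.807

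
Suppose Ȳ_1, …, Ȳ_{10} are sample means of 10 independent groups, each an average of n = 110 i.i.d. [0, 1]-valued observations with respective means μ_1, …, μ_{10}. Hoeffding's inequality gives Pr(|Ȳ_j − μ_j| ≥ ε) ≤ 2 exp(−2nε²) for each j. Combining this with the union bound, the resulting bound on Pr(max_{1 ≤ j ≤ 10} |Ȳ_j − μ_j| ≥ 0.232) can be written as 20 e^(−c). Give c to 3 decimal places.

11.841

Union bound over the 10 events: Pr(max_{1 ≤ j ≤ 10} |Ȳ_j − μ_j| ≥ 0.232) ≤ 10·2·exp(−2nε²) = 20 exp(−2·110·0.232²).
So c = 2·110·0.232² = 11.8413.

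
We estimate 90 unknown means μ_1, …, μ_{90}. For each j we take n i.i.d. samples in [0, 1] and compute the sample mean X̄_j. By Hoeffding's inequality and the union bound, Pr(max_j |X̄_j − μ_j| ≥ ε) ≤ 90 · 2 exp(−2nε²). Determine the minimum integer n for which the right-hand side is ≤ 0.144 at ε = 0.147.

Need 2·90·exp(−2nε²) ≤ 0.144, i.e. exp(−2nε²) ≤ 0.144/180.
So 2nε² ≥ ln(180/0.144) = 7.130899.
Hence n ≥ 7.130899/(2·0.147²) = 164.998.
The smallest integer n is 165.

165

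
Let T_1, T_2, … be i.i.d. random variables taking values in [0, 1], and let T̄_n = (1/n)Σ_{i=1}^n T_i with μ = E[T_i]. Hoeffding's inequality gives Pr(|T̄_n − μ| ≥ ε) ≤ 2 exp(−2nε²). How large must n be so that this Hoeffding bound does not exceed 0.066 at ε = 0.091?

Require 2·exp(−2nε²) ≤ 0.066, i.e. 2nε² ≥ ln(2/0.066) = 3.411248.
So n ≥ 3.411248 / (2·0.091²) = 205.968.
The smallest integer n is 206.

206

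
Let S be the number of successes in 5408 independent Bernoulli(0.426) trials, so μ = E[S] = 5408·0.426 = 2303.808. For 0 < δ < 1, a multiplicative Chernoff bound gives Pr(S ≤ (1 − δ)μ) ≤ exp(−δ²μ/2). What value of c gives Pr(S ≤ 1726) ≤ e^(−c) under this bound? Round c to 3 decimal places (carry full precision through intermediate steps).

Write 1726 = (1 − δ)μ, so δ = 1 − 1726/2303.808 = 0.2508056…
Then the exponent is δ²μ/2 = (μ − 1726)²/(2μ) = 72.458748.

72.459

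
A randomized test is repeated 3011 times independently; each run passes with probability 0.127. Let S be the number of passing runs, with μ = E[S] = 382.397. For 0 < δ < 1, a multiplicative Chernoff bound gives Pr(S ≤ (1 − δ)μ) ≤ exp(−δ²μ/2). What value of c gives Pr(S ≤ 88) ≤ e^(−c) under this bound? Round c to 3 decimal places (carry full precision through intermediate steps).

Write 88 = (1 − δ)μ, so δ = 1 − 88/382.397 = 0.7698727…
Then the exponent is δ²μ/2 = (μ − 88)²/(2μ) = 113.324102.

113.324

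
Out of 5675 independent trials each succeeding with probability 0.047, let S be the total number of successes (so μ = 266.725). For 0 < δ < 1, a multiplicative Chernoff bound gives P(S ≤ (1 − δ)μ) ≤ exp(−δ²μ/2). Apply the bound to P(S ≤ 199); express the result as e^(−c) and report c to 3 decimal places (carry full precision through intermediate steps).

8.598

Write 199 = (1 − δ)μ, so δ = 1 − 199/266.725 = 0.2539132…
Then the exponent is δ²μ/2 = (μ − 199)²/(2μ) = 8.598136.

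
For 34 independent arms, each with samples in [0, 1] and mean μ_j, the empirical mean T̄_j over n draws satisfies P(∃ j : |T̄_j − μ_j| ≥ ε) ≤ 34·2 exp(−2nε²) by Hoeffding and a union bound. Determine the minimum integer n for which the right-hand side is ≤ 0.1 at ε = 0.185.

96

Need 2·34·exp(−2nε²) ≤ 0.1, i.e. exp(−2nε²) ≤ 0.1/68.
So 2nε² ≥ ln(68/0.1) = 6.522093.
Hence n ≥ 6.522093/(2·0.185²) = 95.283.
The smallest integer n is 96.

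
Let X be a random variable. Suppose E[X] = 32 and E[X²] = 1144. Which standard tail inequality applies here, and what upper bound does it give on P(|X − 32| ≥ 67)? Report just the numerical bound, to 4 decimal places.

0.0267

The first two moments determine the variance, so Chebyshev's inequality is the sharpest standard bound available.
Var(X) = E[X²] − (E[X])² = 1144 − 1024 = 120.
Chebyshev's inequality: P(|X − μ| ≥ t) ≤ Var(X)/t² = 120/4489 = 0.0267.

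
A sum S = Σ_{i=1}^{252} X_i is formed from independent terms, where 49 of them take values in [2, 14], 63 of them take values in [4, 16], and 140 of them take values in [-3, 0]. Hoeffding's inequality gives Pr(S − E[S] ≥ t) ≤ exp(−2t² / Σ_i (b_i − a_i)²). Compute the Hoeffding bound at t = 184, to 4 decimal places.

Σ(b_i − a_i)² = 49·12² + 63·12² + 140·3² = 17388.
Exponent = 2·184² / 17388 = 3.89418.
Bound = exp(−3.89418) = 0.02036.

0.0204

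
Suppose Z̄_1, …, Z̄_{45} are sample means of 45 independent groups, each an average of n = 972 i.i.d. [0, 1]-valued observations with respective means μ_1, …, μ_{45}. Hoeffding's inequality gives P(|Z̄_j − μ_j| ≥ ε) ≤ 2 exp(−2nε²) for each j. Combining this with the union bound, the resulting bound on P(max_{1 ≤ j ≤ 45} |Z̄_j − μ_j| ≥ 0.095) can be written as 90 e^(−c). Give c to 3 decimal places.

Union bound over the 45 events: P(max_{1 ≤ j ≤ 45} |Z̄_j − μ_j| ≥ 0.095) ≤ 45·2·exp(−2nε²) = 90 exp(−2·972·0.095²).
So c = 2·972·0.095² = 17.5446.

17.545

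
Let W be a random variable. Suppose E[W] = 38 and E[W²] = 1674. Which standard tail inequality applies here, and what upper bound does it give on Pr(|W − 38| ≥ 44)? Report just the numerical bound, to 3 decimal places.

The first two moments determine the variance, so Chebyshev's inequality is the sharpest standard bound available.
Var(W) = E[W²] − (E[W])² = 1674 − 1444 = 230.
Chebyshev's inequality: Pr(|W − μ| ≥ t) ≤ Var(W)/t² = 230/1936 = 0.1188.

0.119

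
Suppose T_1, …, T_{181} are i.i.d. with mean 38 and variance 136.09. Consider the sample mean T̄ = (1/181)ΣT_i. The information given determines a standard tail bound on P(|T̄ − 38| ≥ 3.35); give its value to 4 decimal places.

0.0670

With mean and variance of each term known, Chebyshev's inequality bounds the deviation of the sum (or sample mean).
Var(T̄) = Var(T_i)/n = 136.09/181 = 0.75188.
Chebyshev: P(|T̄ − 38| ≥ 3.35) ≤ Var(T̄)/(3.35)² = 136.09/(181·3.35²) = 0.0670.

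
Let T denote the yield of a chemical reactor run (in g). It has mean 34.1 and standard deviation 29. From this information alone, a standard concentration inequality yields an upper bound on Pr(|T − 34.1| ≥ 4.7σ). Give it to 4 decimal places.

Mean and variance are known, so Chebyshev's inequality applies.
Chebyshev: Pr(|T − μ| ≥ t) ≤ Var(T)/t².
Var(T) = σ² = 29² = 841.
t = 4.7·29 = 136.3.
Bound = 841 / 18577.69 = 0.0453.

0.0453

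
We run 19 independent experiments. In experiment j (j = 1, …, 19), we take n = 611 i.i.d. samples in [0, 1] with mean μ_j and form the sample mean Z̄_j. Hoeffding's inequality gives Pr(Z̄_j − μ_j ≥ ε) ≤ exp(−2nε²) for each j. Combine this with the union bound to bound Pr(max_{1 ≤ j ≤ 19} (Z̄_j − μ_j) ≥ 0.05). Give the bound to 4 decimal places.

0.8953

Per-experiment Hoeffding bound: exp(−2·611·0.05²) = exp(−3.05500) = 0.047123.
Union bound over 19 events: 19·0.047123 = 0.89533.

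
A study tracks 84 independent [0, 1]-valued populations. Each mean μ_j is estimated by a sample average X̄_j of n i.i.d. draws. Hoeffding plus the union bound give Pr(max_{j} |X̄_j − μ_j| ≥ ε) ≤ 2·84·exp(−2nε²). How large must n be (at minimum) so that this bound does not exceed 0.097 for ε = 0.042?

Need 2·84·exp(−2nε²) ≤ 0.097, i.e. exp(−2nε²) ≤ 0.097/168.
So 2nε² ≥ ln(168/0.097) = 7.457008.
Hence n ≥ 7.457008/(2·0.042²) = 2113.664.
The smallest integer n is 2114.

2114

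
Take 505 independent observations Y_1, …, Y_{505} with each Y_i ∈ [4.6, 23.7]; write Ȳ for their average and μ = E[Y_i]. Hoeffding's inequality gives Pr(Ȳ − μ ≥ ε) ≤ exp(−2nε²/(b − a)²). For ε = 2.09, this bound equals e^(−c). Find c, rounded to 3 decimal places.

c = 2nε²/(b − a)² = 2·505·2.09² / 19.1² = 12.0934.

12.093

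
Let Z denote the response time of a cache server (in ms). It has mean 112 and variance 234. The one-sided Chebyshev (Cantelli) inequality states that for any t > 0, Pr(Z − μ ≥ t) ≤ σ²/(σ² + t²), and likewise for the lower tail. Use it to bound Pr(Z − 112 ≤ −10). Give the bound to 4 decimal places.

0.7006

Here σ² = 234 and t = 10, so σ² + t² = 334.
Cantelli's bound: 234/334 = 0.7006.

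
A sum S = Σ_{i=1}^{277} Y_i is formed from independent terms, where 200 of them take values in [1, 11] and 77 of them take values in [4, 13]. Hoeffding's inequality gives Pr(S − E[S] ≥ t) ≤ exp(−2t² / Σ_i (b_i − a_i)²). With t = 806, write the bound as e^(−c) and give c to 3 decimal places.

49.521

Σ(b_i − a_i)² = 200·10² + 77·9² = 26237.
c = 2t² / 26237 = 2·806² / 26237 = 49.5206.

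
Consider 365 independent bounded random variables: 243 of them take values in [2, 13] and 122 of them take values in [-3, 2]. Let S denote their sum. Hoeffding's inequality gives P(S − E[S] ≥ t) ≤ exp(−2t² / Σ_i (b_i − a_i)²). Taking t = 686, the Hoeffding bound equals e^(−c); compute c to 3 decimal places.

29.002

Σ(b_i − a_i)² = 243·11² + 122·5² = 32453.
c = 2t² / 32453 = 2·686² / 32453 = 29.0017.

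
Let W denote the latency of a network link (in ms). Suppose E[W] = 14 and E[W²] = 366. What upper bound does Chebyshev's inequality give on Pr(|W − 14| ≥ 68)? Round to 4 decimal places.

Var(W) = E[W²] − (E[W])² = 366 − 196 = 170.
Chebyshev's inequality: Pr(|W − μ| ≥ t) ≤ Var(W)/t² = 170/4624 = 0.0368.

0.0368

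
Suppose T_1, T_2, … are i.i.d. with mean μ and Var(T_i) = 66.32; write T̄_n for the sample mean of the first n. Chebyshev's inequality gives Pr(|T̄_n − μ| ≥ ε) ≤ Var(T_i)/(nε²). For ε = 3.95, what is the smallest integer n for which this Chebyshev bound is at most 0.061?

70

Require 66.32/(n·3.95²) ≤ 0.061, i.e. n ≥ 66.32/(0.061·3.95²) = 69.682.
The smallest integer n is 70.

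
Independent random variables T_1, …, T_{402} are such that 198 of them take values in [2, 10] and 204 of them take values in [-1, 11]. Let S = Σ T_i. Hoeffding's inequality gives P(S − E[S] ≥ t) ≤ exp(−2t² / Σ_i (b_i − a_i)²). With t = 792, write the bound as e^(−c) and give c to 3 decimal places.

29.836

Σ(b_i − a_i)² = 198·8² + 204·12² = 42048.
c = 2t² / 42048 = 2·792² / 42048 = 29.8356.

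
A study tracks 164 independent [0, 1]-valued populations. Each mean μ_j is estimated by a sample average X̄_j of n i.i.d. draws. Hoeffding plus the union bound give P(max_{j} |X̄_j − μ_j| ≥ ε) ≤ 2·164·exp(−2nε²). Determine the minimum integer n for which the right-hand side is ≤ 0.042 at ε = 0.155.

Need 2·164·exp(−2nε²) ≤ 0.042, i.e. exp(−2nε²) ≤ 0.042/328.
So 2nε² ≥ ln(328/0.042) = 8.963099.
Hence n ≥ 8.963099/(2·0.155²) = 186.537.
The smallest integer n is 187.

187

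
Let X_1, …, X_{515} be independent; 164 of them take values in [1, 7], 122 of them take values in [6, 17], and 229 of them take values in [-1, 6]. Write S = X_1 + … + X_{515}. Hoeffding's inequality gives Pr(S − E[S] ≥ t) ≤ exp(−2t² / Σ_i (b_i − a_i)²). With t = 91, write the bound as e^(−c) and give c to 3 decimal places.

0.519

Σ(b_i − a_i)² = 164·6² + 122·11² + 229·7² = 31887.
c = 2t² / 31887 = 2·91² / 31887 = 0.5194.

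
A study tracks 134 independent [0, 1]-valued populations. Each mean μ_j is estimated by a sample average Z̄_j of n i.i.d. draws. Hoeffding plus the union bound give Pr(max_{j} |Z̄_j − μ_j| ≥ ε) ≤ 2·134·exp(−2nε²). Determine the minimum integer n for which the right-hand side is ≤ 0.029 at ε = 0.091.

Need 2·134·exp(−2nε²) ≤ 0.029, i.e. exp(−2nε²) ≤ 0.029/268.
So 2nε² ≥ ln(268/0.029) = 9.131446.
Hence n ≥ 9.131446/(2·0.091²) = 551.349.
The smallest integer n is 552.

552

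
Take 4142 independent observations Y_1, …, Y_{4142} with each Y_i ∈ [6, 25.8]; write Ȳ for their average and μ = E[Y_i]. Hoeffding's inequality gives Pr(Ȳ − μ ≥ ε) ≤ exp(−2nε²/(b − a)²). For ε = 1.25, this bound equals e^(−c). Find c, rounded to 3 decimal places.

33.016

c = 2nε²/(b − a)² = 2·4142·1.25² / 19.8² = 33.0164.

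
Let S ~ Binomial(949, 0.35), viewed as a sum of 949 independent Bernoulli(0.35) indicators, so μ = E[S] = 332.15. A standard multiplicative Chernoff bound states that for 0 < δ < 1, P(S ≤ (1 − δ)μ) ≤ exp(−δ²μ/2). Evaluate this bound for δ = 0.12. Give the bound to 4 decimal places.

Exponent = δ²μ/2 = 0.12²·332.15/2 = 2.3915.
Bound = exp(−2.3915) = 0.09149.

0.0915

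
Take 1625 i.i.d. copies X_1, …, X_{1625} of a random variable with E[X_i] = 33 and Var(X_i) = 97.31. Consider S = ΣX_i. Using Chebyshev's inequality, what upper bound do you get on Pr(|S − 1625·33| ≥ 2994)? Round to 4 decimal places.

Var(S) = n·Var(X_i) = 1625·97.31 = 158128.75.
Chebyshev: Pr(|S − 1625·33| ≥ 2994) ≤ Var(S)/2994² = 158128.75/8964036 = 0.0176.

0.0176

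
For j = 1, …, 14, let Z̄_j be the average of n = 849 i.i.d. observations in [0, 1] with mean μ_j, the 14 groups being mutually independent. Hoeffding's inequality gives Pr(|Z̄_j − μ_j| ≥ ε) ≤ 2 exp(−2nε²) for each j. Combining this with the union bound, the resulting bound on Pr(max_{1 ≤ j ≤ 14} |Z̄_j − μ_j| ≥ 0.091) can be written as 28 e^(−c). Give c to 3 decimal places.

Union bound over the 14 events: Pr(max_{1 ≤ j ≤ 14} |Z̄_j − μ_j| ≥ 0.091) ≤ 14·2·exp(−2nε²) = 28 exp(−2·849·0.091²).
So c = 2·849·0.091² = 14.0611.

14.061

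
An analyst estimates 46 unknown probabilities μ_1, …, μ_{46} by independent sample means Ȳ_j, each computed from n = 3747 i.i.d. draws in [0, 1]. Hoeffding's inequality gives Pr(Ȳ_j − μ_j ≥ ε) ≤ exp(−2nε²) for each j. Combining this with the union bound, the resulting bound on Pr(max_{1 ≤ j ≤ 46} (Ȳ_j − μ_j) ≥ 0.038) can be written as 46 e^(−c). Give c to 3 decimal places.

10.821

Union bound over the 46 events: Pr(max_{1 ≤ j ≤ 46} (Ȳ_j − μ_j) ≥ 0.038) ≤ 46·exp(−2nε²) = 46 exp(−2·3747·0.038²).
So c = 2·3747·0.038² = 10.8213.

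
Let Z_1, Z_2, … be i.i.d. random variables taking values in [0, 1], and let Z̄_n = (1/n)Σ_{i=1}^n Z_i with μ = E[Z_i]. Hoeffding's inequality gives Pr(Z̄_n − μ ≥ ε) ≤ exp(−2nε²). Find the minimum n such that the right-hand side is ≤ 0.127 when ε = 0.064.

252

Require exp(−2nε²) ≤ 0.127, i.e. 2nε² ≥ ln(1/0.127) = 2.063568.
So n ≥ 2.063568 / (2·0.064²) = 251.900.
The smallest integer n is 252.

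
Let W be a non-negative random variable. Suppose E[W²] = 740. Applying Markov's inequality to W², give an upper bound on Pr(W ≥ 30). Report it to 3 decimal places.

0.822

Since W ≥ 0, the event {W ≥ 30} is the same as {W² ≥ 900}.
Markov's inequality applied to W² gives Pr(W² ≥ 900) ≤ E[W²]/900 = 740/900 = 0.8222.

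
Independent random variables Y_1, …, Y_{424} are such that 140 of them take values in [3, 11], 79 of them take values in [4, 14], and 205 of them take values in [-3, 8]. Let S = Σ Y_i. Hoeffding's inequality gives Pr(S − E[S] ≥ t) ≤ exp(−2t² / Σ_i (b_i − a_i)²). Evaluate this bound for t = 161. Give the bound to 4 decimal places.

0.2882

Σ(b_i − a_i)² = 140·8² + 79·10² + 205·11² = 41665.
Exponent = 2·161² / 41665 = 1.24426.
Bound = exp(−1.24426) = 0.28815.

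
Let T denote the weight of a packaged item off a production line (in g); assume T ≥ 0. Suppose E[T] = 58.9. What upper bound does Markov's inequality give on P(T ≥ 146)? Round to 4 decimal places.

Markov's inequality: for a non-negative random variable, P(T ≥ a) ≤ E[T]/a.
Here E[T] = 58.9 and a = 146, so the bound is 58.9/146 = 0.4034.

0.4034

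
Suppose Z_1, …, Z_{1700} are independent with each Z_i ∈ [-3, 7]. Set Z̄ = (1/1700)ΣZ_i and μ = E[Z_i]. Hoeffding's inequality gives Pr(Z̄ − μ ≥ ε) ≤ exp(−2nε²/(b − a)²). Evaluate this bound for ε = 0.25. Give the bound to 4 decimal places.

Exponent: 2nε²/(b − a)² = 2·1700·0.25² / 10² = 2.12500.
Bound = exp(−2.12500) = 0.11943.

0.1194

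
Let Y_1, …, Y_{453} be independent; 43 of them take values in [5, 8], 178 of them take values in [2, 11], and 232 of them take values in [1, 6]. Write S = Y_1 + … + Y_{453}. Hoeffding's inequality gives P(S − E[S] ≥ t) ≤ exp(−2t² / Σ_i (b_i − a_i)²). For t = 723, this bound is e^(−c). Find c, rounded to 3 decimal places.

Σ(b_i − a_i)² = 43·3² + 178·9² + 232·5² = 20605.
c = 2t² / 20605 = 2·723² / 20605 = 50.7381.

50.738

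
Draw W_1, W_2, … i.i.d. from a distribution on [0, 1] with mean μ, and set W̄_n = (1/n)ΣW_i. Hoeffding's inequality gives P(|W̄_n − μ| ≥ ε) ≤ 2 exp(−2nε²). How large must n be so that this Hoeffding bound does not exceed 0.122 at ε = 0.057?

Require 2·exp(−2nε²) ≤ 0.122, i.e. 2nε² ≥ ln(2/0.122) = 2.796881.
So n ≥ 2.796881 / (2·0.057²) = 430.422.
The smallest integer n is 431.

431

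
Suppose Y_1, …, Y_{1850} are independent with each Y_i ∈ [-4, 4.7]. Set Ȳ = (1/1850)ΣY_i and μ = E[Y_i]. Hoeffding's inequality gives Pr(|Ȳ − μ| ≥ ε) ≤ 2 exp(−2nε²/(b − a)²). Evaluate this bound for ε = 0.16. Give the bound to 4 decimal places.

0.5722

Exponent: 2nε²/(b − a)² = 2·1850·0.16² / 8.7² = 1.25142.
Bound = 2·exp(−1.25142) = 0.57220.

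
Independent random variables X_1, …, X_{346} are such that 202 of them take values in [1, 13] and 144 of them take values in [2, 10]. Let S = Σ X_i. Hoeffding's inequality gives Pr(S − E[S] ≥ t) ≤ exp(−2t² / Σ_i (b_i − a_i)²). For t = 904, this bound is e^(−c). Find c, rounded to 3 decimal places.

42.670

Σ(b_i − a_i)² = 202·12² + 144·8² = 38304.
c = 2t² / 38304 = 2·904² / 38304 = 42.6700.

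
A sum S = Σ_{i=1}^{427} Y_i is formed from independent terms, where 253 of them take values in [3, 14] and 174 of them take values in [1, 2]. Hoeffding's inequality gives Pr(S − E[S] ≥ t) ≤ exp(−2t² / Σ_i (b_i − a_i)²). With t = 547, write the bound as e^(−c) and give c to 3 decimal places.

19.437

Σ(b_i − a_i)² = 253·11² + 174·1² = 30787.
c = 2t² / 30787 = 2·547² / 30787 = 19.4374.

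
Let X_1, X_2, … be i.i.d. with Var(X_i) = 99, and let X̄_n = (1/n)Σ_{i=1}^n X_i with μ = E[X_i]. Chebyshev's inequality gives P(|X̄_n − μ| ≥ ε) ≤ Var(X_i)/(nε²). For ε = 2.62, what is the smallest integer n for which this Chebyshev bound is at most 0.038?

380

Require 99/(n·2.62²) ≤ 0.038, i.e. n ≥ 99/(0.038·2.62²) = 379.533.
The smallest integer n is 380.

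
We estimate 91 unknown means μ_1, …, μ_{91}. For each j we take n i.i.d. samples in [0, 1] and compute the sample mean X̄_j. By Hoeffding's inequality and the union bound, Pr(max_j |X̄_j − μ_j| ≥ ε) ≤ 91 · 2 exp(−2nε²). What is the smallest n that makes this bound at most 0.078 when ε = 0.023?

7330

Need 2·91·exp(−2nε²) ≤ 0.078, i.e. exp(−2nε²) ≤ 0.078/182.
So 2nε² ≥ ln(182/0.078) = 7.755053.
Hence n ≥ 7.755053/(2·0.023²) = 7329.918.
The smallest integer n is 7330.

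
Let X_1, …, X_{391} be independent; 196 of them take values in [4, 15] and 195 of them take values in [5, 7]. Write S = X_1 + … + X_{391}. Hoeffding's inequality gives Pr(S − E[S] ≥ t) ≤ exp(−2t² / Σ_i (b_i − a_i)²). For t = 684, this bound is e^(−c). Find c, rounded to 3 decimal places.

38.199

Σ(b_i − a_i)² = 196·11² + 195·2² = 24496.
c = 2t² / 24496 = 2·684² / 24496 = 38.1986.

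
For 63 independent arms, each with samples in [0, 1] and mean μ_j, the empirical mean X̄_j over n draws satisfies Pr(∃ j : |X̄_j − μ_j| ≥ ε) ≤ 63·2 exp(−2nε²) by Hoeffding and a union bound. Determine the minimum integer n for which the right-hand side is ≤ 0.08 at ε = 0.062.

958

Need 2·63·exp(−2nε²) ≤ 0.08, i.e. exp(−2nε²) ≤ 0.08/126.
So 2nε² ≥ ln(126/0.08) = 7.362011.
Hence n ≥ 7.362011/(2·0.062²) = 957.598.
The smallest integer n is 958.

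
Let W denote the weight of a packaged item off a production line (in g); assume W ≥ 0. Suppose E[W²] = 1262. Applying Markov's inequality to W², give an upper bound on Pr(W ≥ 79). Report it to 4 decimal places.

Since W ≥ 0, the event {W ≥ 79} is the same as {W² ≥ 6241}.
Markov's inequality applied to W² gives Pr(W² ≥ 6241) ≤ E[W²]/6241 = 1262/6241 = 0.2022.

0.2022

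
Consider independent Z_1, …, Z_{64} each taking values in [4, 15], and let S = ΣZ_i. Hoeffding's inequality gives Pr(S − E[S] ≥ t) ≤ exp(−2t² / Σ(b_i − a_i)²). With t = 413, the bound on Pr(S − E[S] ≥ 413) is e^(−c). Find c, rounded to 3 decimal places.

44.052

Σ(b_i − a_i)² = 64·(11)² = 7744.
c = 2t²/7744 = 2·413²/7744 = 44.0519.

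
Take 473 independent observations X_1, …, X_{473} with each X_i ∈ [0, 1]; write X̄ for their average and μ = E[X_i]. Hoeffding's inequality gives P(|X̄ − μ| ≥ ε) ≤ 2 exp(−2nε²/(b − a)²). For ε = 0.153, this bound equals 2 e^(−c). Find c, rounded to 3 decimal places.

c = 2nε²/(b − a)² = 2·473·0.153² / 1² = 22.1449.

22.145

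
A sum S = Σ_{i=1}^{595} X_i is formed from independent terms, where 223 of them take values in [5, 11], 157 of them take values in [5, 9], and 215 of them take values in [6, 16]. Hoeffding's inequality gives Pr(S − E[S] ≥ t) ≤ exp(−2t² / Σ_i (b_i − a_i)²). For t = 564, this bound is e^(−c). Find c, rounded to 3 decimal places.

19.856

Σ(b_i − a_i)² = 223·6² + 157·4² + 215·10² = 32040.
c = 2t² / 32040 = 2·564² / 32040 = 19.8562.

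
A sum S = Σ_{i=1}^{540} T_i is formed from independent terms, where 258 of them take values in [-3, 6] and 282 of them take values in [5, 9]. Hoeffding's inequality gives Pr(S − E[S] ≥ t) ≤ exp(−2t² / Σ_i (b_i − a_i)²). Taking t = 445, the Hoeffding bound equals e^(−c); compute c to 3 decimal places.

Σ(b_i − a_i)² = 258·9² + 282·4² = 25410.
c = 2t² / 25410 = 2·445² / 25410 = 15.5864.

15.586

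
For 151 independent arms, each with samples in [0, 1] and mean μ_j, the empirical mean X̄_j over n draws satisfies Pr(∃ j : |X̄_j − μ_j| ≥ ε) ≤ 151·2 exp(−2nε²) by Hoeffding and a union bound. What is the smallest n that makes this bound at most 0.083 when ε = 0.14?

210

Need 2·151·exp(−2nε²) ≤ 0.083, i.e. exp(−2nε²) ≤ 0.083/302.
So 2nε² ≥ ln(302/0.083) = 8.199342.
Hence n ≥ 8.199342/(2·0.14²) = 209.167.
The smallest integer n is 210.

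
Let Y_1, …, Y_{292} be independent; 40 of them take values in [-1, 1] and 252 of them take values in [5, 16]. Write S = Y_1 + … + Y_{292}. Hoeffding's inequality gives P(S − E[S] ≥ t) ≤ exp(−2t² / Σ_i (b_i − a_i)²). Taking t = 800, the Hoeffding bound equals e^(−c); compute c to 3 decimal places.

41.759

Σ(b_i − a_i)² = 40·2² + 252·11² = 30652.
c = 2t² / 30652 = 2·800² / 30652 = 41.7591.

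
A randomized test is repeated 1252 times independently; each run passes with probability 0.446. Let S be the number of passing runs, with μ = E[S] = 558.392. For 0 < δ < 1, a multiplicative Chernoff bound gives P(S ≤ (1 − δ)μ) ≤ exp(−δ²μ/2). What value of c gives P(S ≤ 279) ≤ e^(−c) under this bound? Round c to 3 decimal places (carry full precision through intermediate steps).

Write 279 = (1 − δ)μ, so δ = 1 − 279/558.392 = 0.500351…
Then the exponent is δ²μ/2 = (μ − 279)²/(2μ) = 69.897034.

69.897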